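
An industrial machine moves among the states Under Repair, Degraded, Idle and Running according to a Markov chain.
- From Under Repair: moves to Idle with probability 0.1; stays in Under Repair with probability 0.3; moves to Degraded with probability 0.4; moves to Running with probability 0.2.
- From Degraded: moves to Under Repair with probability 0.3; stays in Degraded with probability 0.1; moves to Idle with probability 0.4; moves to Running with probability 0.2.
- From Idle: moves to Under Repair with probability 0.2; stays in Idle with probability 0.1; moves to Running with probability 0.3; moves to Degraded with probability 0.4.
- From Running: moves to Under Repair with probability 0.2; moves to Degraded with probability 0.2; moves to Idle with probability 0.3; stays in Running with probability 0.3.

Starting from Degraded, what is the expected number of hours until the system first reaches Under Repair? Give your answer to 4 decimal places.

4.0690

Let t(s) be the expected number of hours to first reach Under Repair from state s, with t(Under Repair) = 0. Conditioning on the first hour:
t(Degraded) = 1 + 0.1·t(Degraded) + 0.4·t(Idle) + 0.2·t(Running)
t(Idle) = 1 + 0.4·t(Degraded) + 0.1·t(Idle) + 0.3·t(Running)
t(Running) = 1 + 0.2·t(Degraded) + 0.3·t(Idle) + 0.3·t(Running)
Solving: t(Degraded) = 4.0690, t(Idle) = 4.4138, t(Running) = 4.4828.
Expected hours from Degraded to Under Repair: 4.0690.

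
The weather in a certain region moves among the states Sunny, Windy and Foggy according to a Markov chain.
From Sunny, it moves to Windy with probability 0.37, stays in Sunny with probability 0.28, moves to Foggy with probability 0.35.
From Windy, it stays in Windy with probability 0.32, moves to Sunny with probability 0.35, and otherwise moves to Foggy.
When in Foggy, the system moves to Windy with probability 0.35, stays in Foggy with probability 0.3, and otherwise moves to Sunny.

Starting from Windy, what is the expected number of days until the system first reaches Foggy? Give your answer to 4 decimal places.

2.9714

Let t(s) be the expected number of days to first reach Foggy from state s, with t(Foggy) = 0. Conditioning on the first day:
t(Sunny) = 1 + 0.28·t(Sunny) + 0.37·t(Windy)
t(Windy) = 1 + 0.35·t(Sunny) + 0.32·t(Windy)
Solving: t(Sunny) = 2.9159, t(Windy) = 2.9714.
Expected days from Windy to Foggy: 2.9714.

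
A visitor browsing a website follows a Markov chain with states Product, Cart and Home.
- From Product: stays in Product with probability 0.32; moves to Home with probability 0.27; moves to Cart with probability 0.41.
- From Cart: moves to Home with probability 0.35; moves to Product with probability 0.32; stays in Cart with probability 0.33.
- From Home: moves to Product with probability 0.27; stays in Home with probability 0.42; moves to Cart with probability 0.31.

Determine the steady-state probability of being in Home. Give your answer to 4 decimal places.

Let the stationary distribution be π with π = πP and π_1 + π_2 + π_3 = 1.
π_1 = 0.32·π_1 + 0.32·π_2 + 0.27·π_3
π_2 = 0.41·π_1 + 0.33·π_2 + 0.31·π_3
Solving with the normalization constraint gives π = (0.3025, 0.3472, 0.3503).
So the stationary probability of Home is 0.3503.

0.3503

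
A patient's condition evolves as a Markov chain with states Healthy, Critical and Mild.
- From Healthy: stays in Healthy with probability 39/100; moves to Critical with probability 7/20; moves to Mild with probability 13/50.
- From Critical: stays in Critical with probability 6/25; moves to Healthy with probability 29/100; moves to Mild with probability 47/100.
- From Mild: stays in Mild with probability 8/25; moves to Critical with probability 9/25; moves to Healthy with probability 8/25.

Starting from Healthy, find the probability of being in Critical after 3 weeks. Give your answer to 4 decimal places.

0.3189

Propagate the distribution vector 3 weeks from Healthy.
After 0 weeks: (1.0000, 0.0000, 0.0000)
After 1 week: (0.3900, 0.3500, 0.2600)
After 2 weeks: (0.3368, 0.3141, 0.3491)
After 3 weeks: (0.3342, 0.3189, 0.3469)
P(in Critical after 3 weeks) = 0.3189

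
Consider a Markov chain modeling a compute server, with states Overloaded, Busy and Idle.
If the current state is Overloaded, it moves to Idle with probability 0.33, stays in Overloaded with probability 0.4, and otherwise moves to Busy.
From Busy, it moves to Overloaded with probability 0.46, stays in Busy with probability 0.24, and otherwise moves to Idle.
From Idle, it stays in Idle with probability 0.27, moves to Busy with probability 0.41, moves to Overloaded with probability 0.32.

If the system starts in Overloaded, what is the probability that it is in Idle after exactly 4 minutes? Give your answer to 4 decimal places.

0.3028

Propagate the distribution vector 4 minutes from Overloaded.
After 0 minutes: (1.0000, 0.0000, 0.0000)
After 1 minute: (0.4000, 0.2700, 0.3300)
After 2 minutes: (0.3898, 0.3081, 0.3021)
After 3 minutes: (0.3943, 0.3031, 0.3026)
After 4 minutes: (0.3940, 0.3033, 0.3028)
P(in Idle after 4 minutes) = 0.3028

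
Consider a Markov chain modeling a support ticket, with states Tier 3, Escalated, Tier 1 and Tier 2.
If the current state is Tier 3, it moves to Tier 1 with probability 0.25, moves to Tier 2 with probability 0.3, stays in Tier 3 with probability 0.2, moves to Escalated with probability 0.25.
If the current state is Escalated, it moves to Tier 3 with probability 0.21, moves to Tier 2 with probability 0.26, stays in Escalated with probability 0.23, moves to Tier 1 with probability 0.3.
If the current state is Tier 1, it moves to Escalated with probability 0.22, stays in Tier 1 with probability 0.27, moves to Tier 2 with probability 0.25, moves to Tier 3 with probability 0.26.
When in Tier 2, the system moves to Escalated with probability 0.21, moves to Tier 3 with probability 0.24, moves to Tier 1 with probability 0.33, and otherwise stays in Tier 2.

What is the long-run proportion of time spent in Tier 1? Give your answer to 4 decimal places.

Let the stationary distribution be π with π = πP and π_1 + π_2 + π_3 + π_4 = 1.
π_1 = 0.2·π_1 + 0.21·π_2 + 0.26·π_3 + 0.24·π_4
π_2 = 0.25·π_1 + 0.23·π_2 + 0.22·π_3 + 0.21·π_4
π_3 = 0.25·π_1 + 0.3·π_2 + 0.27·π_3 + 0.33·π_4
Solving with the normalization constraint gives π = (0.2298, 0.2266, 0.2876, 0.2561).
So the stationary probability of Tier 1 is 0.2876.

0.2876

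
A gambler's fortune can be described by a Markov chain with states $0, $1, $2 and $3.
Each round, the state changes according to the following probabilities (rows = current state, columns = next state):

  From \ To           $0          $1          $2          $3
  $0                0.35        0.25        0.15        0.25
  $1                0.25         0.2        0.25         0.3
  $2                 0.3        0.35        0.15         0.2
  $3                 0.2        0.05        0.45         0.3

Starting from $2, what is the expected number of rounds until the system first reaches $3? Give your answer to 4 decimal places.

4.1174

Let t(s) be the expected number of rounds to first reach $3 from state s, with t($3) = 0. Conditioning on the first round:
t($0) = 1 + 0.35·t($0) + 0.25·t($1) + 0.15·t($2)
t($1) = 1 + 0.25·t($0) + 0.2·t($1) + 0.25·t($2)
t($2) = 1 + 0.3·t($0) + 0.35·t($1) + 0.15·t($2)
Solving: t($0) = 3.9375, t($1) = 3.7672, t($2) = 4.1174.
Expected rounds from $2 to $3: 4.1174.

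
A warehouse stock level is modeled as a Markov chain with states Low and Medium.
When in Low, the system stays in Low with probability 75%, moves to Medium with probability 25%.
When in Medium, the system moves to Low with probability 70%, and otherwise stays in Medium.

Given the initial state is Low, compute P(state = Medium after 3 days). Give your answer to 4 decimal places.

Propagate the distribution vector 3 days from Low.
After 0 days: (1.0000, 0.0000)
After 1 day: (0.7500, 0.2500)
After 2 days: (0.7375, 0.2625)
After 3 days: (0.7369, 0.2631)
P(in Medium after 3 days) = 0.2631

0.2631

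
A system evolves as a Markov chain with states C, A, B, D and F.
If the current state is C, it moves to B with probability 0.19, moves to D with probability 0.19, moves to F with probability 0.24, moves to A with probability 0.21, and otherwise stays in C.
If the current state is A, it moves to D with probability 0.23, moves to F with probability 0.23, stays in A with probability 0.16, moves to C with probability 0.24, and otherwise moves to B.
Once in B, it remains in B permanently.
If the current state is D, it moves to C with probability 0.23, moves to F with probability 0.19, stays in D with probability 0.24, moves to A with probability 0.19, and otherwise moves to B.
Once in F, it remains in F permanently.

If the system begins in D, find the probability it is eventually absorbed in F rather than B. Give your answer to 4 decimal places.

Let h(s) be the probability of absorption at F starting from transient state s. Then h(F) = 1 and h(B) = 0. By first-step analysis:
h(C) = 0.17·h(C) + 0.21·h(A) + 0.19·0 + 0.19·h(D) + 0.24·1
h(A) = 0.24·h(C) + 0.16·h(A) + 0.14·0 + 0.23·h(D) + 0.23·1
h(D) = 0.23·h(C) + 0.19·h(A) + 0.15·0 + 0.24·h(D) + 0.19·1
Solving: h(C) = 0.5698, h(A) = 0.5929, h(D) = 0.5706.
Starting from D, the probability is 0.5706.

0.5706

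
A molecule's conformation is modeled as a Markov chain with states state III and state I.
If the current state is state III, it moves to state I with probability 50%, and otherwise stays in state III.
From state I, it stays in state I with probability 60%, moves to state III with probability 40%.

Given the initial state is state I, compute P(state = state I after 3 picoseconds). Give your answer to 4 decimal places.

Propagate the distribution vector 3 picoseconds from state I.
After 0 picoseconds: (0.0000, 1.0000)
After 1 picosecond: (0.4000, 0.6000)
After 2 picoseconds: (0.4400, 0.5600)
After 3 picoseconds: (0.4440, 0.5560)
P(in state I after 3 picoseconds) = 0.5560

0.5560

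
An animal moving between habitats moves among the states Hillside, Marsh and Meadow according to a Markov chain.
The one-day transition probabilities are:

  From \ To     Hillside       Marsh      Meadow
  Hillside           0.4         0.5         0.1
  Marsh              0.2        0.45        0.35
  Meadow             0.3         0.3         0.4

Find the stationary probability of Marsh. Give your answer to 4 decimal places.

Let the stationary distribution be π with π = πP and π_1 + π_2 + π_3 = 1.
π_1 = 0.4·π_1 + 0.2·π_2 + 0.3·π_3
π_2 = 0.5·π_1 + 0.45·π_2 + 0.3·π_3
Solving with the normalization constraint gives π = (0.2866, 0.4204, 0.2930).
So the stationary probability of Marsh is 0.4204.

0.4204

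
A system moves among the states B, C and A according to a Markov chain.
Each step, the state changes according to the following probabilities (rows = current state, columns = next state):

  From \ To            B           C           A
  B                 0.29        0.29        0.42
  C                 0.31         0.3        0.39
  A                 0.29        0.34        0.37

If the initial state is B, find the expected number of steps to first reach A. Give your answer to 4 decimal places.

2.4318

Let t(s) be the expected number of steps to first reach A from state s, with t(A) = 0. Conditioning on the first step:
t(B) = 1 + 0.29·t(B) + 0.29·t(C)
t(C) = 1 + 0.31·t(B) + 0.3·t(C)
Solving: t(B) = 2.4318, t(C) = 2.5055.
Expected steps from B to A: 2.4318.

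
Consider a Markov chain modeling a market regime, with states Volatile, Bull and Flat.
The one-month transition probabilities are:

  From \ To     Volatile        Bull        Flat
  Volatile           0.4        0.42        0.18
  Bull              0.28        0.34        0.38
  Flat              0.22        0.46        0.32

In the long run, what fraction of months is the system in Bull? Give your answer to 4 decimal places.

0.4001

Let the stationary distribution be π with π = πP and π_1 + π_2 + π_3 = 1.
π_1 = 0.4·π_1 + 0.28·π_2 + 0.22·π_3
π_2 = 0.42·π_1 + 0.34·π_2 + 0.46·π_3
Solving with the normalization constraint gives π = (0.2976, 0.4001, 0.3023).
So the stationary probability of Bull is 0.4001.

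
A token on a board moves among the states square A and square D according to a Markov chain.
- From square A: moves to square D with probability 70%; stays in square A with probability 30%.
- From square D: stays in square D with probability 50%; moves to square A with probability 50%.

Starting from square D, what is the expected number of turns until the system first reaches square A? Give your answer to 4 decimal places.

Let t(s) be the expected number of turns to first reach square A from state s, with t(square A) = 0. Conditioning on the first turn:
t(square D) = 1 + 0.5·t(square D)
Solving: t(square D) = 2.0000.
Expected turns from square D to square A: 2.0000.

2.0000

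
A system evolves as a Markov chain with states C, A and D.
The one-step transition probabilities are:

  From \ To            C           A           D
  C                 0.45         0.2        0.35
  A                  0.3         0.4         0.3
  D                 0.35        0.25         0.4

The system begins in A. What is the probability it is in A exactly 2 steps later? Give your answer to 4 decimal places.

Sum over the intermediate state after 1 step:
P = P(A→C)·P(C→A) + P(A→A)·P(A→A) + P(A→D)·P(D→A)
  = 0.3×0.2 + 0.4×0.4 + 0.3×0.25
  = 0.0600 + 0.1600 + 0.0750 = 0.2950

0.2950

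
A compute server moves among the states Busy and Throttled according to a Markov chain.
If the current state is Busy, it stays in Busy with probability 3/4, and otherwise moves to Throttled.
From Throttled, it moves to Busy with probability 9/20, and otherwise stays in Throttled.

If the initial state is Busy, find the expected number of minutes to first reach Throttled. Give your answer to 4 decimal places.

Let t(s) be the expected number of minutes to first reach Throttled from state s, with t(Throttled) = 0. Conditioning on the first minute:
t(Busy) = 1 + 0.75·t(Busy)
Solving: t(Busy) = 4.0000.
Expected minutes from Busy to Throttled: 4.0000.

4.0000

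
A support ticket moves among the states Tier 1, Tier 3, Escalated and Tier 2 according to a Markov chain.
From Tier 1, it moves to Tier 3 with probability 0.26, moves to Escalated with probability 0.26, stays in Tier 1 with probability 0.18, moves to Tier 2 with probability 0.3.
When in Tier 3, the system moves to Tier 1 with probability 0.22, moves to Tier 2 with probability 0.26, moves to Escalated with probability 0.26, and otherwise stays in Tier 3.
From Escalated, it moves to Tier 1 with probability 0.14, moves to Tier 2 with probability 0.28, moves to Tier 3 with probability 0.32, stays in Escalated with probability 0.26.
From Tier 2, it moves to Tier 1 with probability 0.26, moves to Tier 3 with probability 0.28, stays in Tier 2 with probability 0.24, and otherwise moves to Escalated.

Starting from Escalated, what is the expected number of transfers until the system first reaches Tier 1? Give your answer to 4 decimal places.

Let t(s) be the expected number of transfers to first reach Tier 1 from state s, with t(Tier 1) = 0. Conditioning on the first transfer:
t(Tier 3) = 1 + 0.26·t(Tier 3) + 0.26·t(Escalated) + 0.26·t(Tier 2)
t(Escalated) = 1 + 0.32·t(Tier 3) + 0.26·t(Escalated) + 0.28·t(Tier 2)
t(Tier 2) = 1 + 0.28·t(Tier 3) + 0.22·t(Escalated) + 0.24·t(Tier 2)
Solving: t(Tier 3) = 4.7523, t(Escalated) = 5.1285, t(Tier 2) = 4.5512.
Expected transfers from Escalated to Tier 1: 5.1285.

5.1285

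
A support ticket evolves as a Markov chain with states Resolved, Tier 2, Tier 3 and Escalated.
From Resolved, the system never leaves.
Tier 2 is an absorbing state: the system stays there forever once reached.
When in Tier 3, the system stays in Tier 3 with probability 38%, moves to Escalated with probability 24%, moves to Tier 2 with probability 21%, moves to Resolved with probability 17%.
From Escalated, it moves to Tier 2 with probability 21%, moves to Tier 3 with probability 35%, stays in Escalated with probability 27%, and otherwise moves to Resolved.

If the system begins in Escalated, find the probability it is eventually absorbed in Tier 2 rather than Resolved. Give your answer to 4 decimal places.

0.5526

Let h(s) be the probability of absorption at Tier 2 starting from transient state s. Then h(Tier 2) = 1 and h(Resolved) = 0. By first-step analysis:
h(Tier 3) = 0.17·0 + 0.21·1 + 0.38·h(Tier 3) + 0.24·h(Escalated)
h(Escalated) = 0.17·0 + 0.21·1 + 0.35·h(Tier 3) + 0.27·h(Escalated)
Solving: h(Tier 3) = 0.5526, h(Escalated) = 0.5526.
Starting from Escalated, the probability is 0.5526.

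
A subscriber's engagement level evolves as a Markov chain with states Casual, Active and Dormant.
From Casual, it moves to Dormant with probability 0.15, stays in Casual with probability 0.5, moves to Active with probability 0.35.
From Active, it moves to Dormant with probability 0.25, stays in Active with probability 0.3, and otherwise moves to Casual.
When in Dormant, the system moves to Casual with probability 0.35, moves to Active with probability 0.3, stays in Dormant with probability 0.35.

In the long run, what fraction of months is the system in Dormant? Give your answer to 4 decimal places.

0.2278

Let the stationary distribution be π with π = πP and π_1 + π_2 + π_3 = 1.
π_1 = 0.5·π_1 + 0.45·π_2 + 0.35·π_3
π_2 = 0.35·π_1 + 0.3·π_2 + 0.3·π_3
Solving with the normalization constraint gives π = (0.4497, 0.3225, 0.2278).
So the stationary probability of Dormant is 0.2278.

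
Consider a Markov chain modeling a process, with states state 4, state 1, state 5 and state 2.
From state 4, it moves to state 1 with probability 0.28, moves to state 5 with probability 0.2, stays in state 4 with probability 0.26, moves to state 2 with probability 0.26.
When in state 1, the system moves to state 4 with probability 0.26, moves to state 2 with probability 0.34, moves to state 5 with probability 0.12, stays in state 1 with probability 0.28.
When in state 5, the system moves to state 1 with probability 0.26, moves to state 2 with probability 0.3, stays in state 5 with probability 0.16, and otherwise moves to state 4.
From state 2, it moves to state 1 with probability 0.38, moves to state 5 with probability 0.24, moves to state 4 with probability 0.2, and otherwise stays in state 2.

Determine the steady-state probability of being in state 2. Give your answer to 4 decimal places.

Let the stationary distribution be π with π = πP and π_1 + π_2 + π_3 + π_4 = 1.
π_1 = 0.26·π_1 + 0.26·π_2 + 0.28·π_3 + 0.2·π_4
π_2 = 0.28·π_1 + 0.28·π_2 + 0.26·π_3 + 0.38·π_4
π_3 = 0.2·π_1 + 0.12·π_2 + 0.16·π_3 + 0.24·π_4
Solving with the normalization constraint gives π = (0.2474, 0.3034, 0.1793, 0.2699).
So the stationary probability of state 2 is 0.2699.

0.2699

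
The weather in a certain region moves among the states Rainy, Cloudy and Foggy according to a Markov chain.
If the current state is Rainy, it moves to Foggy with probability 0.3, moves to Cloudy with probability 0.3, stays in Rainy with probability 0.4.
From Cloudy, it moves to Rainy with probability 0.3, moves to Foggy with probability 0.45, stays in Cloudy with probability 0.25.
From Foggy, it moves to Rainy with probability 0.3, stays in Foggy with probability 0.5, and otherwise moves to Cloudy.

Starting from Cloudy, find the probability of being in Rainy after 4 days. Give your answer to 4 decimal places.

Propagate the distribution vector 4 days from Cloudy.
After 0 days: (0.0000, 1.0000, 0.0000)
After 1 day: (0.3000, 0.2500, 0.4500)
After 2 days: (0.3300, 0.2425, 0.4275)
After 3 days: (0.3330, 0.2451, 0.4219)
After 4 days: (0.3333, 0.2456, 0.4211)
P(in Rainy after 4 days) = 0.3333

0.3333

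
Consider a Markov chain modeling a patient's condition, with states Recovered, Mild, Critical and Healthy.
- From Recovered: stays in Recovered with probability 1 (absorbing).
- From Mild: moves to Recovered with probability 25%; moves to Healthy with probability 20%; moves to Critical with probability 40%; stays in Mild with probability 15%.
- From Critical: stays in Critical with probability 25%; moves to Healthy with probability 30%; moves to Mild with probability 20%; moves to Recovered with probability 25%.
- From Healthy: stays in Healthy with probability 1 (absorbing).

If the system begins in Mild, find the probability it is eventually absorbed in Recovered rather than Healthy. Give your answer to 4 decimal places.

0.5157

Let h(s) be the probability of absorption at Recovered starting from transient state s. Then h(Recovered) = 1 and h(Healthy) = 0. By first-step analysis:
h(Mild) = 0.25·1 + 0.15·h(Mild) + 0.4·h(Critical) + 0.2·0
h(Critical) = 0.25·1 + 0.2·h(Mild) + 0.25·h(Critical) + 0.3·0
Solving: h(Mild) = 0.5157, h(Critical) = 0.4709.
Starting from Mild, the probability is 0.5157.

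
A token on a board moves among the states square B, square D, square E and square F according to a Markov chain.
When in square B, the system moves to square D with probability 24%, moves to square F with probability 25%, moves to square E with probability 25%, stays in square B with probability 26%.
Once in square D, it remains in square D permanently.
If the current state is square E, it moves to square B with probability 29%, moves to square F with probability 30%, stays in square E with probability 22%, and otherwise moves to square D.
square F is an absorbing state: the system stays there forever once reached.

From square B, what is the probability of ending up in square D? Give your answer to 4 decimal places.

0.4650

Let h(s) be the probability of absorption at square D starting from transient state s. Then h(square D) = 1 and h(square F) = 0. By first-step analysis:
h(square B) = 0.26·h(square B) + 0.24·1 + 0.25·h(square E) + 0.25·0
h(square E) = 0.29·h(square B) + 0.19·1 + 0.22·h(square E) + 0.3·0
Solving: h(square B) = 0.4650, h(square E) = 0.4165.
Starting from square B, the probability is 0.4650.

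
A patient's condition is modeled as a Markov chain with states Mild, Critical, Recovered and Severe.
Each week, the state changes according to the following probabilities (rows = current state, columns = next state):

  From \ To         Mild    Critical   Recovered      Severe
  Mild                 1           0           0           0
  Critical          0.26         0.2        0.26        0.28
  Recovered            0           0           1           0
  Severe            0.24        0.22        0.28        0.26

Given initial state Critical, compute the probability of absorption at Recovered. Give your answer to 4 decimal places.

0.5106

Let h(s) be the probability of absorption at Recovered starting from transient state s. Then h(Recovered) = 1 and h(Mild) = 0. By first-step analysis:
h(Critical) = 0.26·0 + 0.2·h(Critical) + 0.26·1 + 0.28·h(Severe)
h(Severe) = 0.24·0 + 0.22·h(Critical) + 0.28·1 + 0.26·h(Severe)
Solving: h(Critical) = 0.5106, h(Severe) = 0.5302.
Starting from Critical, the probability is 0.5106.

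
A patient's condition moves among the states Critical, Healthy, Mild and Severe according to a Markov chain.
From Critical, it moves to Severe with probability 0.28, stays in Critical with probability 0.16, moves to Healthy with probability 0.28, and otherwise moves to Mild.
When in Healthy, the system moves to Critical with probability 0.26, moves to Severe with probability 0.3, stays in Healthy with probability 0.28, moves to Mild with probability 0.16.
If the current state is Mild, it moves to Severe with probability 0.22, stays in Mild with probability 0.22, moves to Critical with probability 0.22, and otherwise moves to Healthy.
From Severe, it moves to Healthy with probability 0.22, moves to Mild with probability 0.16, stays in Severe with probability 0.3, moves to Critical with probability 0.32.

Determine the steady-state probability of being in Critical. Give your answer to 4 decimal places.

Let the stationary distribution be π with π = πP and π_1 + π_2 + π_3 + π_4 = 1.
π_1 = 0.16·π_1 + 0.26·π_2 + 0.22·π_3 + 0.32·π_4
π_2 = 0.28·π_1 + 0.28·π_2 + 0.34·π_3 + 0.22·π_4
π_3 = 0.28·π_1 + 0.16·π_2 + 0.22·π_3 + 0.16·π_4
Solving with the normalization constraint gives π = (0.2443, 0.2753, 0.2014, 0.2790).
So the stationary probability of Critical is 0.2443.

0.2443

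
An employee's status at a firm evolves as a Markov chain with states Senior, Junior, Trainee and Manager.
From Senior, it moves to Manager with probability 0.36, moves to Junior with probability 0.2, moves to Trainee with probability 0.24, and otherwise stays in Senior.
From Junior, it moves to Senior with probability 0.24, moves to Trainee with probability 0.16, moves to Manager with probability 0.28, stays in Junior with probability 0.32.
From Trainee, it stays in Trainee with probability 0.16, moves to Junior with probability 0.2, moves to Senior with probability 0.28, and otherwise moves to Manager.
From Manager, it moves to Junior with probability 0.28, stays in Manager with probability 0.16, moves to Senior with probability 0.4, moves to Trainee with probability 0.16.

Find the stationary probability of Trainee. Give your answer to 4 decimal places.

0.1825

Let the stationary distribution be π with π = πP and π_1 + π_2 + π_3 + π_4 = 1.
π_1 = 0.2·π_1 + 0.24·π_2 + 0.28·π_3 + 0.4·π_4
π_2 = 0.2·π_1 + 0.32·π_2 + 0.2·π_3 + 0.28·π_4
π_3 = 0.24·π_1 + 0.16·π_2 + 0.16·π_3 + 0.16·π_4
Solving with the normalization constraint gives π = (0.2813, 0.2530, 0.1825, 0.2831).
So the stationary probability of Trainee is 0.1825.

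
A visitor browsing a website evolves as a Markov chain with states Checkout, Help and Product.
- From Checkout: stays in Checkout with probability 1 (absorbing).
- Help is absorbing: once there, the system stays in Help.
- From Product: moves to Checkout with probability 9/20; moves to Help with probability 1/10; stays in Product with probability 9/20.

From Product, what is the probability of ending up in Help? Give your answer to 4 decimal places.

0.1818

Let h(s) be the probability of absorption at Help starting from transient state s. Then h(Help) = 1 and h(Checkout) = 0. By first-step analysis:
h(Product) = 0.45·0 + 0.1·1 + 0.45·h(Product)
Solving: h(Product) = 0.1818.
Starting from Product, the probability is 0.1818.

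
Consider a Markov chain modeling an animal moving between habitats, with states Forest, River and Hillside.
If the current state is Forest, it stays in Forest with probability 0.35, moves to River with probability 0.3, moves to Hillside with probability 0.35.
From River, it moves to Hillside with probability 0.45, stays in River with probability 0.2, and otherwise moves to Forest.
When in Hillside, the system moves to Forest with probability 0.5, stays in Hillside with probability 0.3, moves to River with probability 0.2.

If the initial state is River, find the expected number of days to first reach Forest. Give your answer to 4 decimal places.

Let t(s) be the expected number of days to first reach Forest from state s, with t(Forest) = 0. Conditioning on the first day:
t(River) = 1 + 0.2·t(River) + 0.45·t(Hillside)
t(Hillside) = 1 + 0.2·t(River) + 0.3·t(Hillside)
Solving: t(River) = 2.4468, t(Hillside) = 2.1277.
Expected days from River to Forest: 2.4468.

2.4468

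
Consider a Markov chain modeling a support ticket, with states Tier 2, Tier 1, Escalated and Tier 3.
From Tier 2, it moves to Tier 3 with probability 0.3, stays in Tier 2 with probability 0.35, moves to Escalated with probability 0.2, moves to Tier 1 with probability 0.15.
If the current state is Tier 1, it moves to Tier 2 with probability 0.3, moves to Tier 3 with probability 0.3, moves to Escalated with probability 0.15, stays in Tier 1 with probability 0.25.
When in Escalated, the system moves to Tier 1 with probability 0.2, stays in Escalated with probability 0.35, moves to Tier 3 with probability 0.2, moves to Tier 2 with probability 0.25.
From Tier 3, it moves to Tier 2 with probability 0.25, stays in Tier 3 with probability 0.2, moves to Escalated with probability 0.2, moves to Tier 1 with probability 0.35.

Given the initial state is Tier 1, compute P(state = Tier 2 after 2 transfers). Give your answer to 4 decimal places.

Propagate the distribution vector 2 transfers from Tier 1.
After 0 transfers: (0.0000, 1.0000, 0.0000, 0.0000)
After 1 transfer: (0.3000, 0.2500, 0.1500, 0.3000)
After 2 transfers: (0.2925, 0.2425, 0.2100, 0.2550)
P(in Tier 2 after 2 transfers) = 0.2925

0.2925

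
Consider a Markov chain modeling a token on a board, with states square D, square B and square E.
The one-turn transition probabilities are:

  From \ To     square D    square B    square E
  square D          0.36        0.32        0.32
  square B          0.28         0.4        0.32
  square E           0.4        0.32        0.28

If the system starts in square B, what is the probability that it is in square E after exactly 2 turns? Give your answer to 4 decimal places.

Sum over the intermediate state after 1 turn:
P = P(square B→square D)·P(square D→square E) + P(square B→square B)·P(square B→square E) + P(square B→square E)·P(square E→square E)
  = 0.28×0.32 + 0.4×0.32 + 0.32×0.28
  = 0.0896 + 0.1280 + 0.0896 = 0.3072

0.3072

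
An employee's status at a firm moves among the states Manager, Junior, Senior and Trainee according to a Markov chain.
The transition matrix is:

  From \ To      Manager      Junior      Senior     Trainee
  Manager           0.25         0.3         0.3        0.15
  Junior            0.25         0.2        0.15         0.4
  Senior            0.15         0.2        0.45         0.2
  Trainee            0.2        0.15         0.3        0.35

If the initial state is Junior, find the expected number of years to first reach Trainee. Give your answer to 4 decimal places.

Let t(s) be the expected number of years to first reach Trainee from state s, with t(Trainee) = 0. Conditioning on the first year:
t(Manager) = 1 + 0.25·t(Manager) + 0.3·t(Junior) + 0.3·t(Senior)
t(Junior) = 1 + 0.25·t(Manager) + 0.2·t(Junior) + 0.15·t(Senior)
t(Senior) = 1 + 0.15·t(Manager) + 0.2·t(Junior) + 0.45·t(Senior)
Solving: t(Manager) = 4.4125, t(Junior) = 3.4293, t(Senior) = 4.2686.
Expected years from Junior to Trainee: 3.4293.

3.4293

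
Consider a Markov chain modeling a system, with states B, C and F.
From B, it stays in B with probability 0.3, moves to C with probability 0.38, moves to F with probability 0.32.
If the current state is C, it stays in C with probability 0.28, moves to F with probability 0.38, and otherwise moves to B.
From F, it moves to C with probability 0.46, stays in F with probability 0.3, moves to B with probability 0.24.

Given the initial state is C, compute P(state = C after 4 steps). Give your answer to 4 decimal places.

0.3701

Propagate the distribution vector 4 steps from C.
After 0 steps: (0.0000, 1.0000, 0.0000)
After 1 step: (0.3400, 0.2800, 0.3800)
After 2 steps: (0.2884, 0.3824, 0.3292)
After 3 steps: (0.2955, 0.3681, 0.3364)
After 4 steps: (0.2945, 0.3701, 0.3354)
P(in C after 4 steps) = 0.3701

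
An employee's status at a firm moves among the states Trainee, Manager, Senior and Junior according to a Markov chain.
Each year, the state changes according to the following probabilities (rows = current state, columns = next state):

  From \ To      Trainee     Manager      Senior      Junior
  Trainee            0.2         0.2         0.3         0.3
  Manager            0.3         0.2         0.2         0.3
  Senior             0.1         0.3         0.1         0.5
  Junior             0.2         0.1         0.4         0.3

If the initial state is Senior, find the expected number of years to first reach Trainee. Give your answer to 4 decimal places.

Let t(s) be the expected number of years to first reach Trainee from state s, with t(Trainee) = 0. Conditioning on the first year:
t(Manager) = 1 + 0.2·t(Manager) + 0.2·t(Senior) + 0.3·t(Junior)
t(Senior) = 1 + 0.3·t(Manager) + 0.1·t(Senior) + 0.5·t(Junior)
t(Junior) = 1 + 0.1·t(Manager) + 0.4·t(Senior) + 0.3·t(Junior)
Solving: t(Manager) = 4.6288, t(Senior) = 5.5895, t(Junior) = 5.2838.
Expected years from Senior to Trainee: 5.5895.

5.5895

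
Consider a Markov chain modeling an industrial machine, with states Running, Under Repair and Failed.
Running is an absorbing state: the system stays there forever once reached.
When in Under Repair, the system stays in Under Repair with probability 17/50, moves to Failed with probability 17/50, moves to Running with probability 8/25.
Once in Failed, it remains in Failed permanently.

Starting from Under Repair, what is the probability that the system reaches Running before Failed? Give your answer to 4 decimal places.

0.4848

Let h(s) be the probability of absorption at Running starting from transient state s. Then h(Running) = 1 and h(Failed) = 0. By first-step analysis:
h(Under Repair) = 0.32·1 + 0.34·h(Under Repair) + 0.34·0
Solving: h(Under Repair) = 0.4848.
Starting from Under Repair, the probability is 0.4848.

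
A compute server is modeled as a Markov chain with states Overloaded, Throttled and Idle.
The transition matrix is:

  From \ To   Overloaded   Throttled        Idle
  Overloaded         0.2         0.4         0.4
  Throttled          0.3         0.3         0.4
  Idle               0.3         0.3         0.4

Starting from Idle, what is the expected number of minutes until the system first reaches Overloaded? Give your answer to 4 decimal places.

Let t(s) be the expected number of minutes to first reach Overloaded from state s, with t(Overloaded) = 0. Conditioning on the first minute:
t(Throttled) = 1 + 0.3·t(Throttled) + 0.4·t(Idle)
t(Idle) = 1 + 0.3·t(Throttled) + 0.4·t(Idle)
Solving: t(Throttled) = 3.3333, t(Idle) = 3.3333.
Expected minutes from Idle to Overloaded: 3.3333.

3.3333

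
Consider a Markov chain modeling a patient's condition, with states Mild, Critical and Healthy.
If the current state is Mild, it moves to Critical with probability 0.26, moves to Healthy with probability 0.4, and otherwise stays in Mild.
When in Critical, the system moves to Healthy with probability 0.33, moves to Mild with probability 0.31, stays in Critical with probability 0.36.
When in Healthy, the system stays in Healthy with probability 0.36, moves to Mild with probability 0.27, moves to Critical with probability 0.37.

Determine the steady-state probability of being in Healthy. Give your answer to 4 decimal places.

Let the stationary distribution be π with π = πP and π_1 + π_2 + π_3 = 1.
π_1 = 0.34·π_1 + 0.31·π_2 + 0.27·π_3
π_2 = 0.26·π_1 + 0.36·π_2 + 0.37·π_3
Solving with the normalization constraint gives π = (0.3047, 0.3332, 0.3622).
So the stationary probability of Healthy is 0.3622.

0.3622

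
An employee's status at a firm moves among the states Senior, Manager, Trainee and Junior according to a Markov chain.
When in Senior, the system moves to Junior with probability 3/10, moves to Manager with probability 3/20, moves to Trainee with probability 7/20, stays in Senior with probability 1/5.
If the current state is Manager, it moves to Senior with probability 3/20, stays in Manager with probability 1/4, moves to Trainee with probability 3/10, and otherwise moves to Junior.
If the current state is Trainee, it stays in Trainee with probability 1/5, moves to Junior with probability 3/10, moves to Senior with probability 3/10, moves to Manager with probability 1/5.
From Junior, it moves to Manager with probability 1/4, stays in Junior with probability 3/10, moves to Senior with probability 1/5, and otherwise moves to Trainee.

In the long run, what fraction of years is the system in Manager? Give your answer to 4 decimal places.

0.2149

Let the stationary distribution be π with π = πP and π_1 + π_2 + π_3 + π_4 = 1.
π_1 = 0.2·π_1 + 0.15·π_2 + 0.3·π_3 + 0.2·π_4
π_2 = 0.15·π_1 + 0.25·π_2 + 0.2·π_3 + 0.25·π_4
π_3 = 0.35·π_1 + 0.3·π_2 + 0.2·π_3 + 0.25·π_4
Solving with the normalization constraint gives π = (0.2161, 0.2149, 0.2689, 0.3000).
So the stationary probability of Manager is 0.2149.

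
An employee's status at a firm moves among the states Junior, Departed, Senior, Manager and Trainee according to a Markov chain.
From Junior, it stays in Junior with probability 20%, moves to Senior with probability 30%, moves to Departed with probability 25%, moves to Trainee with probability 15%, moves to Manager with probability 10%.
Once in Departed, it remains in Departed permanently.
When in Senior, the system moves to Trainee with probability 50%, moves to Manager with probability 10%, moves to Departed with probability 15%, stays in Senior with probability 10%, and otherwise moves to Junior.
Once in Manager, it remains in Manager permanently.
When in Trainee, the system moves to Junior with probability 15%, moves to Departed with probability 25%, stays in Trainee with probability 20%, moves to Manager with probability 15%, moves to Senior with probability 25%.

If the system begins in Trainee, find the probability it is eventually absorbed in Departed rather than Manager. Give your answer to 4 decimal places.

Let h(s) be the probability of absorption at Departed starting from transient state s. Then h(Departed) = 1 and h(Manager) = 0. By first-step analysis:
h(Junior) = 0.2·h(Junior) + 0.25·1 + 0.3·h(Senior) + 0.1·0 + 0.15·h(Trainee)
h(Senior) = 0.15·h(Junior) + 0.15·1 + 0.1·h(Senior) + 0.1·0 + 0.5·h(Trainee)
h(Trainee) = 0.15·h(Junior) + 0.25·1 + 0.25·h(Senior) + 0.15·0 + 0.2·h(Trainee)
Solving: h(Junior) = 0.6680, h(Senior) = 0.6307, h(Trainee) = 0.6349.
Starting from Trainee, the probability is 0.6349.

0.6349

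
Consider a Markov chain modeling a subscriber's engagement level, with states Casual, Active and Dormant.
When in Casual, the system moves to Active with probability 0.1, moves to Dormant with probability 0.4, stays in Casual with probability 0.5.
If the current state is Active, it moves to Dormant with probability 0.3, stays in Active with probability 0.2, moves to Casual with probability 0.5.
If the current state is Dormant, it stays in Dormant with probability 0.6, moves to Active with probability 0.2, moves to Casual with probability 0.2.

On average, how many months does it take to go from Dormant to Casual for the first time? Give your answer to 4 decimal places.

Let t(s) be the expected number of months to first reach Casual from state s, with t(Casual) = 0. Conditioning on the first month:
t(Active) = 1 + 0.2·t(Active) + 0.3·t(Dormant)
t(Dormant) = 1 + 0.2·t(Active) + 0.6·t(Dormant)
Solving: t(Active) = 2.6923, t(Dormant) = 3.8462.
Expected months from Dormant to Casual: 3.8462.

3.8462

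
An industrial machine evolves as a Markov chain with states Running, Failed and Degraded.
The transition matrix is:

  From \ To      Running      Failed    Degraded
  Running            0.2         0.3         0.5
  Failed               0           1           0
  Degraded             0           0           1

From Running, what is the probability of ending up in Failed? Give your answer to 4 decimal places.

0.3750

Let h(s) be the probability of absorption at Failed starting from transient state s. Then h(Failed) = 1 and h(Degraded) = 0. By first-step analysis:
h(Running) = 0.2·h(Running) + 0.3·1 + 0.5·0
Solving: h(Running) = 0.3750.
Starting from Running, the probability is 0.3750.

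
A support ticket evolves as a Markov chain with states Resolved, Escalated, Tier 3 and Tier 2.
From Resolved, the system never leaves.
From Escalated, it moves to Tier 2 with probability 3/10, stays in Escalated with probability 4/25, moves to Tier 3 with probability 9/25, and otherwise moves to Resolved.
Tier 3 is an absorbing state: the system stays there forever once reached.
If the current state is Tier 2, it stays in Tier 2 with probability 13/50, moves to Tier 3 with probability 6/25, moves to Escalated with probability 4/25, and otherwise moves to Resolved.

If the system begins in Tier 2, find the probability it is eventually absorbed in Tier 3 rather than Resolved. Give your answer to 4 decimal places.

0.4519

Let h(s) be the probability of absorption at Tier 3 starting from transient state s. Then h(Tier 3) = 1 and h(Resolved) = 0. By first-step analysis:
h(Escalated) = 0.18·0 + 0.16·h(Escalated) + 0.36·1 + 0.3·h(Tier 2)
h(Tier 2) = 0.34·0 + 0.16·h(Escalated) + 0.24·1 + 0.26·h(Tier 2)
Solving: h(Escalated) = 0.5900, h(Tier 2) = 0.4519.
Starting from Tier 2, the probability is 0.4519.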